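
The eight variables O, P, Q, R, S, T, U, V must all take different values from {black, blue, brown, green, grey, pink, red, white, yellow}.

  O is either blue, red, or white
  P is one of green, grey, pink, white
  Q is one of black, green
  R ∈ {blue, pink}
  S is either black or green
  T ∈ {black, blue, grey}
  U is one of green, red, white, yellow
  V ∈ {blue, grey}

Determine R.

Among the 8 variables, yellow fits only U (and all 8 values in {black, blue, green, grey, pink, red, white, yellow} must be used), so U = yellow.
The 7 still-open variables draw from only 7 values {black, blue, green, grey, pink, red, white}, so each is used; only O can be red, hence O = red.
Among the 6 still-open variables, white fits only P (and all 6 values in {black, blue, green, grey, pink, white} must be used), so P = white.
The 5 still-open variables draw from only 5 values {black, blue, green, grey, pink}, so each is used; only R can be pink, hence R = pink.

pink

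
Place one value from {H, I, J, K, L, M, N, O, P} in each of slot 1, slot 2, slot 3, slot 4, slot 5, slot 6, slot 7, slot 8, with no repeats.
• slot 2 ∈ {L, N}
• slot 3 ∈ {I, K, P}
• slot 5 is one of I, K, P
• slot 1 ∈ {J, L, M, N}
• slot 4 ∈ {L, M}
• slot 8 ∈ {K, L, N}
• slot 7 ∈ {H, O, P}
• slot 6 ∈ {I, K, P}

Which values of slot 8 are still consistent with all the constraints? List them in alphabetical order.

L, N

slot 3, slot 5, slot 6 share exactly the 3 values {I, K, P}; by pigeonhole those values go to them, so strike I, K, P from slot 7, slot 8.
slot 2 and slot 8 share exactly the 2 values {L, N}; by pigeonhole those values go to them, so strike L, N from slot 1, slot 4.
slot 4 has just one choice, so slot 4 = M. Remove M from slot 1.
That leaves slot 1 = J.
No further eliminations apply; slot 8 can still be any of L, N.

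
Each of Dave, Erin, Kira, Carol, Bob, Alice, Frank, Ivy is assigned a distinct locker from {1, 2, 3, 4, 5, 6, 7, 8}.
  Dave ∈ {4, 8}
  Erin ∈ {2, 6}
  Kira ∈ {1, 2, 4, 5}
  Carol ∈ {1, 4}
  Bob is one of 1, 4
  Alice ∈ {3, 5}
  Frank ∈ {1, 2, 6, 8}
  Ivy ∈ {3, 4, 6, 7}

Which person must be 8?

The 8 variables together cover exactly {1, 2, 3, 4, 5, 6, 7, 8} — 8 values for 8 variables — and 7 appears only in Ivy's list, so Ivy = 7.
Among the 7 still-open variables, 3 fits only Alice (and all 7 values in {1, 2, 3, 4, 5, 6, 8} must be used), so Alice = 3.
Among the 6 still-open variables, 5 fits only Kira (and all 6 values in {1, 2, 4, 5, 6, 8} must be used), so Kira = 5.
Carol and Bob share exactly the 2 values {1, 4}; by pigeonhole those values go to them, so strike 1, 4 from Dave, Frank.
So 8 goes to Dave.

Dave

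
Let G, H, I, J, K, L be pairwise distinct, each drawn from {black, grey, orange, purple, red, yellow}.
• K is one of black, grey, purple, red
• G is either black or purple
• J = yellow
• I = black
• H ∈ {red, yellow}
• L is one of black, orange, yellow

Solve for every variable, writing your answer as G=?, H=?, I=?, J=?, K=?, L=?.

G=purple, H=red, I=black, J=yellow, K=grey, L=orange

I must be black (only option left). So G, K, L can't be black.
J must be yellow (only option left). Remove yellow from H, L.
L's domain is down to {orange}, so L = orange.
G has just one choice, so G = purple. So K can't be purple.
That leaves H = red. Remove red from K.
That leaves K = grey.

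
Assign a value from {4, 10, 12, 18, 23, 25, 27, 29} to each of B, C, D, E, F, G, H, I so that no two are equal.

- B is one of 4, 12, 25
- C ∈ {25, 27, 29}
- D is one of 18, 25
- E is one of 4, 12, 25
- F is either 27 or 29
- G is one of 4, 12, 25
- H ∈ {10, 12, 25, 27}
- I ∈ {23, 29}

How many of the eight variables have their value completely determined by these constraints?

3

The 8 variables draw from only 8 values {4, 10, 12, 18, 23, 25, 27, 29}, so each is used; only H can be 10, hence H = 10.
The 7 still-open variables together cover exactly {4, 12, 18, 23, 25, 27, 29} — 7 values for 7 variables — and 18 appears only in D's list, so D = 18.
The 6 still-open variables together cover exactly {4, 12, 23, 25, 27, 29} — 6 values for 6 variables — and 23 appears only in I's list, so I = 23.
B, E, G share exactly the 3 values {4, 12, 25}; by pigeonhole those values go to them, so strike 4, 12, 25 from C.
Determined: D=18, H=10, I=23. The other variables each still have more than one consistent value. That makes 3.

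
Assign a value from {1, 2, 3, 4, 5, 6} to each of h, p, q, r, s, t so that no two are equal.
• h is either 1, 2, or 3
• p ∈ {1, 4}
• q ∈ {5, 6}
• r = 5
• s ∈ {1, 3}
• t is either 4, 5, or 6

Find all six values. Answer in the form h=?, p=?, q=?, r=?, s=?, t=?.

h=2, p=1, q=6, r=5, s=3, t=4

r's domain is down to {5}, so r = 5. Eliminate 5 elsewhere: q, t.
q has just one choice, so q = 6. Eliminate 6 elsewhere: t.
t's domain is down to {4}, so t = 4. Eliminate 4 elsewhere: p.
p's domain is down to {1}, so p = 1. Remove 1 from h, s.
s must be 3 (only option left). Remove 3 from h.
h's domain is down to {2}, so h = 2.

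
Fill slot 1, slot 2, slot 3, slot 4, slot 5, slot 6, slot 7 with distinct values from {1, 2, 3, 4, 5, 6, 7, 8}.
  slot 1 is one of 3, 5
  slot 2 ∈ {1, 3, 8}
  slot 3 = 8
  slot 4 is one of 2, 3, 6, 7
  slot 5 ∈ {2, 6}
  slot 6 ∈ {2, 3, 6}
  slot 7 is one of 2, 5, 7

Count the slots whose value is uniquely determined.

2

slot 3's domain is down to {8}, so slot 3 = 8. Remove 8 from slot 2.
The 6 still-open variables draw from only 6 values {1, 2, 3, 5, 6, 7}, so each is used; only slot 2 can be 1, hence slot 2 = 1.
Determined: slot 2=1, slot 3=8. The other slots each still have more than one consistent value. That makes 2.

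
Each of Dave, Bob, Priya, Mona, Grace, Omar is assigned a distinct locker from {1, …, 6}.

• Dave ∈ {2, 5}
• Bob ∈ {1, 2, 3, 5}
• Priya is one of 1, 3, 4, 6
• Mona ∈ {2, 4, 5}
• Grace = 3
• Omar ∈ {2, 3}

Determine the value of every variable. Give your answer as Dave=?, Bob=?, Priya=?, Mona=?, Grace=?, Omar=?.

Dave=5, Bob=1, Priya=6, Mona=4, Grace=3, Omar=2

Grace has just one choice, so Grace = 3. Strike 3 from Bob, Priya, Omar.
Omar has just one choice, so Omar = 2. Strike 2 from Dave, Bob, Mona.
Dave has just one choice, so Dave = 5. So Bob, Mona can't be 5.
Bob must be 1 (only option left). Remove 1 from Priya.
That leaves Mona = 4. So Priya can't be 4.
Priya has just one choice, so Priya = 6.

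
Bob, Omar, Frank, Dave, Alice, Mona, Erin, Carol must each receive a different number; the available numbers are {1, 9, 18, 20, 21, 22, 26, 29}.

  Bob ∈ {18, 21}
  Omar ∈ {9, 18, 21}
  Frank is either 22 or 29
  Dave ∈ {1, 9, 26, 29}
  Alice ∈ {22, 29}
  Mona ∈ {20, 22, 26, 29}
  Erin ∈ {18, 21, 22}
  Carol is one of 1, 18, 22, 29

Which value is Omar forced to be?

9

Among the 8 variables, 20 fits only Mona (and all 8 values in {1, 9, 18, 20, 21, 22, 26, 29} must be used), so Mona = 20.
Among the 7 still-open variables, 26 fits only Dave (and all 7 values in {1, 9, 18, 21, 22, 26, 29} must be used), so Dave = 26.
The 6 still-open variables together cover exactly {1, 9, 18, 21, 22, 29} — 6 values for 6 variables — and 1 appears only in Carol's list, so Carol = 1.
The 5 still-open variables together cover exactly {9, 18, 21, 22, 29} — 5 values for 5 variables — and 9 appears only in Omar's list, so Omar = 9.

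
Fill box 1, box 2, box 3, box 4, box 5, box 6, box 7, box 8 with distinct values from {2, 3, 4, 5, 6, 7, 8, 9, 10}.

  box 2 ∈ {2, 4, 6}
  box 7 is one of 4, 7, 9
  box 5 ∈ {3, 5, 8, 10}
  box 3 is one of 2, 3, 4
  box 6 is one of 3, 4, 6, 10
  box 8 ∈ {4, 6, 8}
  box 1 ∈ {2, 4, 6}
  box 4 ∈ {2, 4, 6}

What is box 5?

5

box 1, box 2, box 4 between them cover only {2, 4, 6} — a naked triple. Remove those values from box 3, box 6, box 7, box 8.
box 3's domain is down to {3}, so box 3 = 3. Eliminate 3 elsewhere: box 5, box 6.
box 6 must be 10 (only option left). Eliminate 10 elsewhere: box 5.
That leaves box 8 = 8. Remove 8 from box 5.
So box 5 = 5.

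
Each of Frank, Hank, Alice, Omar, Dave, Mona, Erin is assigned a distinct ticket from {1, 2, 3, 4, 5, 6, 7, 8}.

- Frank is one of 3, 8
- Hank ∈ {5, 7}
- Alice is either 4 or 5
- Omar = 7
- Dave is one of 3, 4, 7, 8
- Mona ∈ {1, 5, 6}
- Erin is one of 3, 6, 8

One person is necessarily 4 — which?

Omar's domain is down to {7}, so Omar = 7. Strike 7 from Hank, Dave.
Hank must be 5 (only option left). Strike 5 from Alice, Mona.
So 4 goes to Alice.

Alice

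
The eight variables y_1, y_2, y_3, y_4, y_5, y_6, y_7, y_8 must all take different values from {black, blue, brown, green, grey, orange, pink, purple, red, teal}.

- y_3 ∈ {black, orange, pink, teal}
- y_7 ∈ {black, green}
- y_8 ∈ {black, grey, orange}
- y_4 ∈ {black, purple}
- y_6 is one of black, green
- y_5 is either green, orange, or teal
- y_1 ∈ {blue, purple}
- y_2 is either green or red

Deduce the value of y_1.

y_6 and y_7 between them cover only {black, green} — a naked pair. Remove those values from y_2, y_3, y_4, y_5, y_8.
y_2 must be red (only option left).
y_4's domain is down to {purple}, so y_4 = purple. Strike purple from y_1.
So y_1 = blue.

blue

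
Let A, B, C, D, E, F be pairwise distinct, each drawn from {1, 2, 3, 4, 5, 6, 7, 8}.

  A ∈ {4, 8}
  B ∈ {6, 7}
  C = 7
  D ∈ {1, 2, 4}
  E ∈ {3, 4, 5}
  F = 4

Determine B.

6

C must be 7 (only option left). Remove 7 from B.
So B = 6.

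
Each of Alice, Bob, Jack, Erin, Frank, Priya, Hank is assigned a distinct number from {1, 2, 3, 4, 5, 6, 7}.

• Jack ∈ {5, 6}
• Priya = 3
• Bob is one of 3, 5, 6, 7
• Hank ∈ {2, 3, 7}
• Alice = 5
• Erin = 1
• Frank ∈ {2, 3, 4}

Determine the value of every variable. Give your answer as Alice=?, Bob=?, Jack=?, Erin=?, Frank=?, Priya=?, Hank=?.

Alice=5, Bob=7, Jack=6, Erin=1, Frank=4, Priya=3, Hank=2

Alice must be 5 (only option left). So Bob, Jack can't be 5.
Jack's domain is down to {6}, so Jack = 6. So Bob can't be 6.
That leaves Erin = 1.
Priya has just one choice, so Priya = 3. Eliminate 3 elsewhere: Bob, Frank, Hank.
Bob's domain is down to {7}, so Bob = 7. So Hank can't be 7.
Hank has just one choice, so Hank = 2. Remove 2 from Frank.
That leaves Frank = 4.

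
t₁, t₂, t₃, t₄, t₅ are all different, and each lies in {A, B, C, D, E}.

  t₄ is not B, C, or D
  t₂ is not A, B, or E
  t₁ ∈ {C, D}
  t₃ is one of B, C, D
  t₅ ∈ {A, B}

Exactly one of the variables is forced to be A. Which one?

Among the 5 variables, E fits only t₄ (and all 5 values in {A, B, C, D, E} must be used), so t₄ = E.
Among the 4 still-open variables, A fits only t₅ (and all 4 values in {A, B, C, D} must be used), so t₅ = A.

t₅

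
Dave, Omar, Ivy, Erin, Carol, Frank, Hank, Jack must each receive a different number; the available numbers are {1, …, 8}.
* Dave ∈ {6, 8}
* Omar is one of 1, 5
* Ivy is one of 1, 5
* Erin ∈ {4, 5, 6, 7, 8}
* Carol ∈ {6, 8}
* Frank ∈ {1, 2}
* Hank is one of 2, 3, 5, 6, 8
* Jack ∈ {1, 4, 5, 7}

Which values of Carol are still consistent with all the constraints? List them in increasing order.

6, 8

The 8 variables together cover exactly {1, 2, 3, 4, 5, 6, 7, 8} — 8 values for 8 variables — and 3 appears only in Hank's list, so Hank = 3.
The 7 still-open variables draw from only 7 values {1, 2, 4, 5, 6, 7, 8}, so each is used; only Frank can be 2, hence Frank = 2.
Dave and Carol share exactly the 2 values {6, 8}; by pigeonhole those values go to them, so strike 6, 8 from Erin.
Omar and Ivy between them cover only {1, 5} — a naked pair. Remove those values from Erin, Jack.
No further eliminations apply; Carol can still be any of 6, 8.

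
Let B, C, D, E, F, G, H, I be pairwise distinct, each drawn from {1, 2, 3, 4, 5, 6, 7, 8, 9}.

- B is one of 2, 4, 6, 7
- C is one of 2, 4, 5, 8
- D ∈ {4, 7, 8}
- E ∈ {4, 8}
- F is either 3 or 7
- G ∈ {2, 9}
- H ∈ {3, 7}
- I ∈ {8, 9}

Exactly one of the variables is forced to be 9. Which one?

I

Among the 8 variables, 5 fits only C (and all 8 values in {2, 3, 4, 5, 6, 7, 8, 9} must be used), so C = 5.
Among the 7 still-open variables, 6 fits only B (and all 7 values in {2, 3, 4, 6, 7, 8, 9} must be used), so B = 6.
Among the 6 still-open variables, 2 fits only G (and all 6 values in {2, 3, 4, 7, 8, 9} must be used), so G = 2.
Among the 5 still-open variables, 9 fits only I (and all 5 values in {3, 4, 7, 8, 9} must be used), so I = 9.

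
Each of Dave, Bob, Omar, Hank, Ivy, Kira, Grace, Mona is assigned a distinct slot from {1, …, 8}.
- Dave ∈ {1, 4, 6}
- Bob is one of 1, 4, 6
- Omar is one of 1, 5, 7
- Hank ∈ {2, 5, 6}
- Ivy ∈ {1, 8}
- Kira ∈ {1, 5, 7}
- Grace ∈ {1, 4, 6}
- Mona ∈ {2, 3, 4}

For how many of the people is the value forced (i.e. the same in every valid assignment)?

The 8 variables draw from only 8 values {1, 2, 3, 4, 5, 6, 7, 8}, so each is used; only Mona can be 3, hence Mona = 3.
The 7 still-open variables together cover exactly {1, 2, 4, 5, 6, 7, 8} — 7 values for 7 variables — and 2 appears only in Hank's list, so Hank = 2.
The 6 still-open variables together cover exactly {1, 4, 5, 6, 7, 8} — 6 values for 6 variables — and 8 appears only in Ivy's list, so Ivy = 8.
Dave, Bob, Grace between them cover only {1, 4, 6} — a naked triple. Remove those values from Omar, Kira.
Determined: Hank=2, Ivy=8, Mona=3. The other people each still have more than one consistent value. That makes 3.

3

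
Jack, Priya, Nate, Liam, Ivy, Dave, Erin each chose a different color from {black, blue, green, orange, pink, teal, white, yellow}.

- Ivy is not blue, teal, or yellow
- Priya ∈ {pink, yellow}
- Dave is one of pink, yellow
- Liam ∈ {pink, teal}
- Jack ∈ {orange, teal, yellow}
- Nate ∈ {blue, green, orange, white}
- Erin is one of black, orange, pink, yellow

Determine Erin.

The 2 variables Priya and Dave are confined to {pink, yellow}, which locks those values in; drop them from Jack, Liam, Ivy, Erin.
That leaves Liam = teal. So Jack can't be teal.
That leaves Jack = orange. Strike orange from Nate, Ivy, Erin.
So Erin = black.

black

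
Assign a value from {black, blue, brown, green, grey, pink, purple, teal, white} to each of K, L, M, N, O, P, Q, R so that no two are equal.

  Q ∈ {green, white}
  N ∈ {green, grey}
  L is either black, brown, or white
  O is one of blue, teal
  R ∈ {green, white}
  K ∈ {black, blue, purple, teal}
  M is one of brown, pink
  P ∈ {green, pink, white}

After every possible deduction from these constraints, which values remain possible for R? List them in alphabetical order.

Q and R between them cover only {green, white} — a naked pair. Remove those values from L, N, P.
N must be grey (only option left).
That leaves P = pink. Remove pink from M.
M has just one choice, so M = brown. Strike brown from L.
L has just one choice, so L = black. So K can't be black.
No further eliminations apply; R can still be any of green, white.

green, white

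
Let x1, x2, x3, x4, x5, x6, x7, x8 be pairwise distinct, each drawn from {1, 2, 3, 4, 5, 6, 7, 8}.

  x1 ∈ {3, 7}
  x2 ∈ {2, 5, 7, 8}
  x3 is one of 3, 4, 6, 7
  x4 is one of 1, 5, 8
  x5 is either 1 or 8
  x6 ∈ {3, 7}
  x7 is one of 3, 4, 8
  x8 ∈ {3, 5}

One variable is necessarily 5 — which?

Among the 8 variables, 2 fits only x2 (and all 8 values in {1, 2, 3, 4, 5, 6, 7, 8} must be used), so x2 = 2.
The 7 still-open variables together cover exactly {1, 3, 4, 5, 6, 7, 8} — 7 values for 7 variables — and 6 appears only in x3's list, so x3 = 6.
The 6 still-open variables draw from only 6 values {1, 3, 4, 5, 7, 8}, so each is used; only x7 can be 4, hence x7 = 4.
x1 and x6 share exactly the 2 values {3, 7}; by pigeonhole those values go to them, so strike 3, 7 from x8.
So 5 goes to x8.

x8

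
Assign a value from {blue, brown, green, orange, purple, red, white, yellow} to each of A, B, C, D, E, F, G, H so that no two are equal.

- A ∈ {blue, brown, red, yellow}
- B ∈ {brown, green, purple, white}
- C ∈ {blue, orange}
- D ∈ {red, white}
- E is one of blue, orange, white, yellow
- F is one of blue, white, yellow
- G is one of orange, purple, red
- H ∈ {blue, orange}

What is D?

The 8 variables draw from only 8 values {blue, brown, green, orange, purple, red, white, yellow}, so each is used; only B can be green, hence B = green.
The 7 still-open variables draw from only 7 values {blue, brown, orange, purple, red, white, yellow}, so each is used; only A can be brown, hence A = brown.
The 6 still-open variables together cover exactly {blue, orange, purple, red, white, yellow} — 6 values for 6 variables — and purple appears only in G's list, so G = purple.
Among the 5 still-open variables, red fits only D (and all 5 values in {blue, orange, red, white, yellow} must be used), so D = red.

red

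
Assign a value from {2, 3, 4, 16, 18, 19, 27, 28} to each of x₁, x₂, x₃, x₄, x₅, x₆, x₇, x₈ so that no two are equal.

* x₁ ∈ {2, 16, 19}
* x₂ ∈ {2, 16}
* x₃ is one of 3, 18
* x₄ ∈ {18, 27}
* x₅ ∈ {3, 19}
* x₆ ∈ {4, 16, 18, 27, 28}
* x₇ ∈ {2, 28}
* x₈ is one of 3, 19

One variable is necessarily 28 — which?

Among the 8 variables, 4 fits only x₆ (and all 8 values in {2, 3, 4, 16, 18, 19, 27, 28} must be used), so x₆ = 4.
The 7 still-open variables together cover exactly {2, 3, 16, 18, 19, 27, 28} — 7 values for 7 variables — and 27 appears only in x₄'s list, so x₄ = 27.
The 6 still-open variables together cover exactly {2, 3, 16, 18, 19, 28} — 6 values for 6 variables — and 18 appears only in x₃'s list, so x₃ = 18.
Among the 5 still-open variables, 28 fits only x₇ (and all 5 values in {2, 3, 16, 19, 28} must be used), so x₇ = 28.

x₇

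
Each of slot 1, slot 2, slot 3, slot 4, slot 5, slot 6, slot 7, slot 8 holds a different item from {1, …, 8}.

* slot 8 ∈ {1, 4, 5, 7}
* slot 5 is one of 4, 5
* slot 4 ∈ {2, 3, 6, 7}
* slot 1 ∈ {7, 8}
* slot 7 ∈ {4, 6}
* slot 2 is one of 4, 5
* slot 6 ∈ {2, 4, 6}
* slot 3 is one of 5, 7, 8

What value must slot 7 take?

The 8 variables together cover exactly {1, 2, 3, 4, 5, 6, 7, 8} — 8 values for 8 variables — and 1 appears only in slot 8's list, so slot 8 = 1.
The 7 still-open variables draw from only 7 values {2, 3, 4, 5, 6, 7, 8}, so each is used; only slot 4 can be 3, hence slot 4 = 3.
The 6 still-open variables draw from only 6 values {2, 4, 5, 6, 7, 8}, so each is used; only slot 6 can be 2, hence slot 6 = 2.
The 5 still-open variables together cover exactly {4, 5, 6, 7, 8} — 5 values for 5 variables — and 6 appears only in slot 7's list, so slot 7 = 6.

6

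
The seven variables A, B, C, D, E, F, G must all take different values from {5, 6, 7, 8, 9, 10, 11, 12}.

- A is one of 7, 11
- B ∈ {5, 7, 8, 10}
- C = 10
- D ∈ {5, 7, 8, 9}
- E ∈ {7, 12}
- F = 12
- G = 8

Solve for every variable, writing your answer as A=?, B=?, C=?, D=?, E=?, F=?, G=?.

A=11, B=5, C=10, D=9, E=7, F=12, G=8

C has just one choice, so C = 10. So B can't be 10.
That leaves F = 12. Remove 12 from E.
G's domain is down to {8}, so G = 8. Strike 8 from B, D.
E must be 7 (only option left). Remove 7 from A, B, D.
A must be 11 (only option left).
B has just one choice, so B = 5. Eliminate 5 elsewhere: D.
D has just one choice, so D = 9.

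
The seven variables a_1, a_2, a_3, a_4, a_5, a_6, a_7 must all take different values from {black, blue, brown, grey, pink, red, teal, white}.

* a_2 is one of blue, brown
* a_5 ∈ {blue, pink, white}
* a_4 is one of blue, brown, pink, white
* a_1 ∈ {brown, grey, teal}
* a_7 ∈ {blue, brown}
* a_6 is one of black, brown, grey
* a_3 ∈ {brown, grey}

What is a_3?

grey

The 7 variables draw from only 7 values {black, blue, brown, grey, pink, teal, white}, so each is used; only a_6 can be black, hence a_6 = black.
The 6 still-open variables together cover exactly {blue, brown, grey, pink, teal, white} — 6 values for 6 variables — and teal appears only in a_1's list, so a_1 = teal.
The 5 still-open variables draw from only 5 values {blue, brown, grey, pink, white}, so each is used; only a_3 can be grey, hence a_3 = grey.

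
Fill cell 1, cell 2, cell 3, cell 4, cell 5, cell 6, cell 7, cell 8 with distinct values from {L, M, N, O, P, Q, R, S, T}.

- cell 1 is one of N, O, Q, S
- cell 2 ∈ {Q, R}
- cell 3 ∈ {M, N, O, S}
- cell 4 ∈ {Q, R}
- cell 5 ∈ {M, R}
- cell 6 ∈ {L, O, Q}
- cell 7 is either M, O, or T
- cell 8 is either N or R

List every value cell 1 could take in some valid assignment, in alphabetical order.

The 8 variables together cover exactly {L, M, N, O, Q, R, S, T} — 8 values for 8 variables — and L appears only in cell 6's list, so cell 6 = L.
The 7 still-open variables draw from only 7 values {M, N, O, Q, R, S, T}, so each is used; only cell 7 can be T, hence cell 7 = T.
cell 2 and cell 4 between them cover only {Q, R} — a naked pair. Remove those values from cell 1, cell 5, cell 8.
cell 5's domain is down to {M}, so cell 5 = M. Eliminate M elsewhere: cell 3.
That leaves cell 8 = N. So cell 1, cell 3 can't be N.
No further eliminations apply; cell 1 can still be any of O, S.

O, S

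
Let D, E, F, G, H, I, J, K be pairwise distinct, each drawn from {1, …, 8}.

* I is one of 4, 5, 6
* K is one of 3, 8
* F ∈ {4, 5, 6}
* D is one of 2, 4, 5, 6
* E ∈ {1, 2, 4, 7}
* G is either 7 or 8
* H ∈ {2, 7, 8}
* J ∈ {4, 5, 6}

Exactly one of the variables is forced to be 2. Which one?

D

The 8 variables draw from only 8 values {1, 2, 3, 4, 5, 6, 7, 8}, so each is used; only E can be 1, hence E = 1.
The 7 still-open variables draw from only 7 values {2, 3, 4, 5, 6, 7, 8}, so each is used; only K can be 3, hence K = 3.
F, I, J between them cover only {4, 5, 6} — a naked triple. Remove those values from D.
So 2 goes to D.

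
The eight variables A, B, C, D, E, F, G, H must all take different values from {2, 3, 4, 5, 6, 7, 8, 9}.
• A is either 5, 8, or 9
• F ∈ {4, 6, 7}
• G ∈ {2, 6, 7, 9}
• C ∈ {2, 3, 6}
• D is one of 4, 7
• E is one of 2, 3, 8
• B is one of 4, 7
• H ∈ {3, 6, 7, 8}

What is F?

The 8 variables draw from only 8 values {2, 3, 4, 5, 6, 7, 8, 9}, so each is used; only A can be 5, hence A = 5.
Among the 7 still-open variables, 9 fits only G (and all 7 values in {2, 3, 4, 6, 7, 8, 9} must be used), so G = 9.
The 2 variables B and D are confined to {4, 7}, which locks those values in; drop them from F, H.
So F = 6.

6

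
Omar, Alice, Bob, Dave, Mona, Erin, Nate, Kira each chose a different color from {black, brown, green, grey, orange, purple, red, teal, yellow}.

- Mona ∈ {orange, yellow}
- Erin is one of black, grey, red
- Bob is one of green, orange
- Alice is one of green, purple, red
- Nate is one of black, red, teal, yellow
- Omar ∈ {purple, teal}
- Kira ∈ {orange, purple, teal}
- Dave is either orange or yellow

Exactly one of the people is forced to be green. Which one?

Bob

The 8 variables draw from only 8 values {black, green, grey, orange, purple, red, teal, yellow}, so each is used; only Erin can be grey, hence Erin = grey.
The 7 still-open variables together cover exactly {black, green, orange, purple, red, teal, yellow} — 7 values for 7 variables — and black appears only in Nate's list, so Nate = black.
Among the 6 still-open variables, red fits only Alice (and all 6 values in {green, orange, purple, red, teal, yellow} must be used), so Alice = red.
Among the 5 still-open variables, green fits only Bob (and all 5 values in {green, orange, purple, teal, yellow} must be used), so Bob = green.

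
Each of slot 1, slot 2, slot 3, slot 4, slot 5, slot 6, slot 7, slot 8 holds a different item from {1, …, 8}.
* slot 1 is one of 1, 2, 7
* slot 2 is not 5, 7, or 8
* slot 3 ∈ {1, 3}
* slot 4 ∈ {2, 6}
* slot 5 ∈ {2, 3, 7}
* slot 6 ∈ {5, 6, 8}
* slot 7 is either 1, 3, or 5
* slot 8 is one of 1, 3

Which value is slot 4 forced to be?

The 8 variables together cover exactly {1, 2, 3, 4, 5, 6, 7, 8} — 8 values for 8 variables — and 4 appears only in slot 2's list, so slot 2 = 4.
The 7 still-open variables together cover exactly {1, 2, 3, 5, 6, 7, 8} — 7 values for 7 variables — and 8 appears only in slot 6's list, so slot 6 = 8.
Among the 6 still-open variables, 5 fits only slot 7 (and all 6 values in {1, 2, 3, 5, 6, 7} must be used), so slot 7 = 5.
The 5 still-open variables draw from only 5 values {1, 2, 3, 6, 7}, so each is used; only slot 4 can be 6, hence slot 4 = 6.

6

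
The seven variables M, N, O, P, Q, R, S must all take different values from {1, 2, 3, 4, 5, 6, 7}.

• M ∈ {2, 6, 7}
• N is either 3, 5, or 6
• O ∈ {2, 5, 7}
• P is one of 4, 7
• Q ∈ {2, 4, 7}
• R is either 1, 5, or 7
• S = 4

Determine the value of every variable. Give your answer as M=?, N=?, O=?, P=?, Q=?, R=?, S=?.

M=6, N=3, O=5, P=7, Q=2, R=1, S=4

S has just one choice, so S = 4. Eliminate 4 elsewhere: P, Q.
P's domain is down to {7}, so P = 7. Eliminate 7 elsewhere: M, O, Q, R.
Q has just one choice, so Q = 2. Strike 2 from M, O.
M's domain is down to {6}, so M = 6. Strike 6 from N.
O's domain is down to {5}, so O = 5. Remove 5 from N, R.
R has just one choice, so R = 1.
That leaves N = 3.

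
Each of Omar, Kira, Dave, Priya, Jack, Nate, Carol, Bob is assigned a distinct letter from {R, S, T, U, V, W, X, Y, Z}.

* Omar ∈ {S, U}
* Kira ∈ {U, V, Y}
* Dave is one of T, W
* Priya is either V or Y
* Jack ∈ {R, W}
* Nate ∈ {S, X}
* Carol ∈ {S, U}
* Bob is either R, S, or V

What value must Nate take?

X

The 8 variables together cover exactly {R, S, T, U, V, W, X, Y} — 8 values for 8 variables — and T appears only in Dave's list, so Dave = T.
The 7 still-open variables together cover exactly {R, S, U, V, W, X, Y} — 7 values for 7 variables — and W appears only in Jack's list, so Jack = W.
Among the 6 still-open variables, R fits only Bob (and all 6 values in {R, S, U, V, X, Y} must be used), so Bob = R.
The 5 still-open variables draw from only 5 values {S, U, V, X, Y}, so each is used; only Nate can be X, hence Nate = X.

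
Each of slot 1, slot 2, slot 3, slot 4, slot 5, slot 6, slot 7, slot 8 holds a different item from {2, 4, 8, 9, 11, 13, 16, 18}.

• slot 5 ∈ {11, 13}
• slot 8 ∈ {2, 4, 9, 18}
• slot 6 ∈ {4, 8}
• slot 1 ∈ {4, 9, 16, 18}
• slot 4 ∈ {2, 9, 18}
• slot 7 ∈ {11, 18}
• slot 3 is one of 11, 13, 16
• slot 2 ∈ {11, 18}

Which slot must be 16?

slot 3

The 8 variables together cover exactly {2, 4, 8, 9, 11, 13, 16, 18} — 8 values for 8 variables — and 8 appears only in slot 6's list, so slot 6 = 8.
The 2 variables slot 2 and slot 7 are confined to {11, 18}, which locks those values in; drop them from slot 1, slot 3, slot 4, slot 5, slot 8.
slot 5's domain is down to {13}, so slot 5 = 13. So slot 3 can't be 13.
So 16 goes to slot 3.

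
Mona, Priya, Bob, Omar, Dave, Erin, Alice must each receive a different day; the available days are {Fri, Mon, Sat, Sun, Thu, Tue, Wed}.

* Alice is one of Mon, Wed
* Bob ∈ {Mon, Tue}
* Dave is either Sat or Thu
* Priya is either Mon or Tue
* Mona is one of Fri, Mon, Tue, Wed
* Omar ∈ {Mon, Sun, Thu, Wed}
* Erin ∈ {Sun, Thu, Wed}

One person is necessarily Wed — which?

Among the 7 variables, Fri fits only Mona (and all 7 values in {Fri, Mon, Sat, Sun, Thu, Tue, Wed} must be used), so Mona = Fri.
The 6 still-open variables draw from only 6 values {Mon, Sat, Sun, Thu, Tue, Wed}, so each is used; only Dave can be Sat, hence Dave = Sat.
Priya and Bob between them cover only {Mon, Tue} — a naked pair. Remove those values from Omar, Alice.
So Wed goes to Alice.

Alice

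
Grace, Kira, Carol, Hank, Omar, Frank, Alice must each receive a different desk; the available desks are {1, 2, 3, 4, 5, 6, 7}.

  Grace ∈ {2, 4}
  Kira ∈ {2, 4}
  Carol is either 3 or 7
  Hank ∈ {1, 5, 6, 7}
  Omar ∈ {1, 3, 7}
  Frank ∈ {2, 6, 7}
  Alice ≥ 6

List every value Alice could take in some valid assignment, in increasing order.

Among the 7 variables, 5 fits only Hank (and all 7 values in {1, 2, 3, 4, 5, 6, 7} must be used), so Hank = 5.
The 6 still-open variables together cover exactly {1, 2, 3, 4, 6, 7} — 6 values for 6 variables — and 1 appears only in Omar's list, so Omar = 1.
Among the 5 still-open variables, 3 fits only Carol (and all 5 values in {2, 3, 4, 6, 7} must be used), so Carol = 3.
Grace and Kira between them cover only {2, 4} — a naked pair. Remove those values from Frank.
No further eliminations apply; Alice can still be any of 6, 7.

6, 7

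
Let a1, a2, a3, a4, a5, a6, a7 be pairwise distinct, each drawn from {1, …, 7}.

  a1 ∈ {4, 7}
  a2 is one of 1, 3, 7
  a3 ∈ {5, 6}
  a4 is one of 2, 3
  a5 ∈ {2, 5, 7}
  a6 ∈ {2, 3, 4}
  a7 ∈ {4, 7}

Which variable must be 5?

The 7 variables draw from only 7 values {1, 2, 3, 4, 5, 6, 7}, so each is used; only a2 can be 1, hence a2 = 1.
The 6 still-open variables together cover exactly {2, 3, 4, 5, 6, 7} — 6 values for 6 variables — and 6 appears only in a3's list, so a3 = 6.
Among the 5 still-open variables, 5 fits only a5 (and all 5 values in {2, 3, 4, 5, 7} must be used), so a5 = 5.

a5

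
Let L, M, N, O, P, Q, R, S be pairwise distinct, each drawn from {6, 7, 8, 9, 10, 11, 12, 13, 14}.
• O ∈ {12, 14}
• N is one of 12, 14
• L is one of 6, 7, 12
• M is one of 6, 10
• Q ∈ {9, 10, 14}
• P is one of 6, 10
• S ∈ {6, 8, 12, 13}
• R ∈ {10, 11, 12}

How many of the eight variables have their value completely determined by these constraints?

M and P share exactly the 2 values {6, 10}; by pigeonhole those values go to them, so strike 6, 10 from L, Q, R, S.
N and O between them cover only {12, 14} — a naked pair. Remove those values from L, Q, R, S.
L has just one choice, so L = 7.
Q's domain is down to {9}, so Q = 9.
R's domain is down to {11}, so R = 11.
Determined: L=7, Q=9, R=11. The other variables each still have more than one consistent value. That makes 3.

3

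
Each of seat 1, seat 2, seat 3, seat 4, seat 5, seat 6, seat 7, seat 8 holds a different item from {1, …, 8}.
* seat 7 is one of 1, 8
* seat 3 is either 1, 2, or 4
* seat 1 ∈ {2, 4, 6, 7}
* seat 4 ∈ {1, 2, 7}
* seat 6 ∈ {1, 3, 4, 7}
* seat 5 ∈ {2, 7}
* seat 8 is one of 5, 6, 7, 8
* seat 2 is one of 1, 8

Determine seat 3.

4

The 8 variables draw from only 8 values {1, 2, 3, 4, 5, 6, 7, 8}, so each is used; only seat 6 can be 3, hence seat 6 = 3.
Among the 7 still-open variables, 5 fits only seat 8 (and all 7 values in {1, 2, 4, 5, 6, 7, 8} must be used), so seat 8 = 5.
The 6 still-open variables together cover exactly {1, 2, 4, 6, 7, 8} — 6 values for 6 variables — and 6 appears only in seat 1's list, so seat 1 = 6.
Among the 5 still-open variables, 4 fits only seat 3 (and all 5 values in {1, 2, 4, 7, 8} must be used), so seat 3 = 4.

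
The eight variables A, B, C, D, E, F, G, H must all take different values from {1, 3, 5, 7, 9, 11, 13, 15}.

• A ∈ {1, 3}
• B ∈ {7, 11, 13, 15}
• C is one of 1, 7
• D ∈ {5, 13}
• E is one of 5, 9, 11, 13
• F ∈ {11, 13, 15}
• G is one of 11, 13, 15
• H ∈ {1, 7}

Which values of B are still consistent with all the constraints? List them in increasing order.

11, 13, 15

The 8 variables draw from only 8 values {1, 3, 5, 7, 9, 11, 13, 15}, so each is used; only A can be 3, hence A = 3.
Among the 7 still-open variables, 9 fits only E (and all 7 values in {1, 5, 7, 9, 11, 13, 15} must be used), so E = 9.
Among the 6 still-open variables, 5 fits only D (and all 6 values in {1, 5, 7, 11, 13, 15} must be used), so D = 5.
The 2 variables C and H are confined to {1, 7}, which locks those values in; drop them from B.
No further eliminations apply; B can still be any of 11, 13, 15.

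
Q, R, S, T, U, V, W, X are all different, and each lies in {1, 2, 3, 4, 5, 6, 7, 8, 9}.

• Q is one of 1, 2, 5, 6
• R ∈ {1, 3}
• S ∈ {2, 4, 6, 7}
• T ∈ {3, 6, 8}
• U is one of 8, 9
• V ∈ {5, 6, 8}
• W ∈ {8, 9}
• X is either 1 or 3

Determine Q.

2

The 2 variables R and X are confined to {1, 3}, which locks those values in; drop them from Q, T.
The 2 variables U and W are confined to {8, 9}, which locks those values in; drop them from T, V.
That leaves T = 6. Remove 6 from Q, S, V.
V must be 5 (only option left). Strike 5 from Q.
So Q = 2.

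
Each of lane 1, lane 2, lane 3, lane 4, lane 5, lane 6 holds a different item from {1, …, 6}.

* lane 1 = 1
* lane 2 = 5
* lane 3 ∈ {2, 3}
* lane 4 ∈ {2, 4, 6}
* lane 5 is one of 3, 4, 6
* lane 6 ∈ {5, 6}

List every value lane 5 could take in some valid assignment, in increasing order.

lane 1's domain is down to {1}, so lane 1 = 1.
lane 2 must be 5 (only option left). Eliminate 5 elsewhere: lane 6.
That leaves lane 6 = 6. Remove 6 from lane 4, lane 5.
No further eliminations apply; lane 5 can still be any of 3, 4.

3, 4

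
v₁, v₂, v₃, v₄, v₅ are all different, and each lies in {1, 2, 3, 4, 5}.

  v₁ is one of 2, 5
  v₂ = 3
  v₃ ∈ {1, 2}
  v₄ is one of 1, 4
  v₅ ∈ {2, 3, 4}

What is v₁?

5

v₂'s domain is down to {3}, so v₂ = 3. So v₅ can't be 3.
The 4 still-open variables together cover exactly {1, 2, 4, 5} — 4 values for 4 variables — and 5 appears only in v₁'s list, so v₁ = 5.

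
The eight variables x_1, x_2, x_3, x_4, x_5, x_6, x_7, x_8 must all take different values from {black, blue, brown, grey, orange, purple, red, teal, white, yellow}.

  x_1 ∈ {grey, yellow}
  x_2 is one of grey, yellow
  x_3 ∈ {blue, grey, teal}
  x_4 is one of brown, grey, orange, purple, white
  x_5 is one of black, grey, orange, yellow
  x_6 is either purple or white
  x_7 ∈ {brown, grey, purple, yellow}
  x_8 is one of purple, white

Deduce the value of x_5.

black

The 2 variables x_1 and x_2 are confined to {grey, yellow}, which locks those values in; drop them from x_3, x_4, x_5, x_7.
The 2 variables x_6 and x_8 are confined to {purple, white}, which locks those values in; drop them from x_4, x_7.
x_7 has just one choice, so x_7 = brown. So x_4 can't be brown.
That leaves x_4 = orange. So x_5 can't be orange.
So x_5 = black.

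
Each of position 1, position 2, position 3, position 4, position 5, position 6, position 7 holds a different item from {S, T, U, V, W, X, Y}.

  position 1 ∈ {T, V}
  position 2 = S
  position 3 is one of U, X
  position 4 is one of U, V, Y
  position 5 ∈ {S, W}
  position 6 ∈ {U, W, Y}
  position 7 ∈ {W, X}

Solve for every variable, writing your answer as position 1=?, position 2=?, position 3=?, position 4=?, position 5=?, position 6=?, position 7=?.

position 2 has just one choice, so position 2 = S. So position 5 can't be S.
position 5's domain is down to {W}, so position 5 = W. Remove W from position 6, position 7.
position 7 has just one choice, so position 7 = X. So position 3 can't be X.
position 3 must be U (only option left). Remove U from position 4, position 6.
position 6's domain is down to {Y}, so position 6 = Y. Strike Y from position 4.
That leaves position 4 = V. Strike V from position 1.
position 1 has just one choice, so position 1 = T.

position 1=T, position 2=S, position 3=U, position 4=V, position 5=W, position 6=Y, position 7=X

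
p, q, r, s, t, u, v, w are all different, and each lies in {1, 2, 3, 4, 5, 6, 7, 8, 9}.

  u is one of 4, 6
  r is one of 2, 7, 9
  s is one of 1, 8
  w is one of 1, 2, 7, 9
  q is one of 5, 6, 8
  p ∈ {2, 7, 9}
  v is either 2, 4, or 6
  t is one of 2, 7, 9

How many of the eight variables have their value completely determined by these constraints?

The 8 variables together cover exactly {1, 2, 4, 5, 6, 7, 8, 9} — 8 values for 8 variables — and 5 appears only in q's list, so q = 5.
Among the 7 still-open variables, 8 fits only s (and all 7 values in {1, 2, 4, 6, 7, 8, 9} must be used), so s = 8.
The 6 still-open variables together cover exactly {1, 2, 4, 6, 7, 9} — 6 values for 6 variables — and 1 appears only in w's list, so w = 1.
The 3 variables p, r, t are confined to {2, 7, 9}, which locks those values in; drop them from v.
Determined: q=5, s=8, w=1. The other variables each still have more than one consistent value. That makes 3.

3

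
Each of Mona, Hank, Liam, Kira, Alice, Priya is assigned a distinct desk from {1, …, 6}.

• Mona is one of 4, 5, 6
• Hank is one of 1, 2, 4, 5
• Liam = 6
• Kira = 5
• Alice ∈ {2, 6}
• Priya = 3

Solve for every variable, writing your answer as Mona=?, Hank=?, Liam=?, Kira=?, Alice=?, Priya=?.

Mona=4, Hank=1, Liam=6, Kira=5, Alice=2, Priya=3

Liam has just one choice, so Liam = 6. Eliminate 6 elsewhere: Mona, Alice.
That leaves Kira = 5. So Mona, Hank can't be 5.
Alice has just one choice, so Alice = 2. Strike 2 from Hank.
That leaves Priya = 3.
Mona has just one choice, so Mona = 4. Strike 4 from Hank.
Hank has just one choice, so Hank = 1.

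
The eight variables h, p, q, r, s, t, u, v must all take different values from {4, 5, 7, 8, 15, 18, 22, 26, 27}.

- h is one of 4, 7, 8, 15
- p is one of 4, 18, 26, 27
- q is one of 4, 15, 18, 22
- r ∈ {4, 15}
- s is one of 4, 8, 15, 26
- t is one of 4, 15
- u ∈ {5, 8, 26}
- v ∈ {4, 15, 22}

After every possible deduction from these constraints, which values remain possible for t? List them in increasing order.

r and t share exactly the 2 values {4, 15}; by pigeonhole those values go to them, so strike 4, 15 from h, p, q, s, v.
v's domain is down to {22}, so v = 22. So q can't be 22.
q's domain is down to {18}, so q = 18. Remove 18 from p.
No further eliminations apply; t can still be any of 4, 15.

4, 15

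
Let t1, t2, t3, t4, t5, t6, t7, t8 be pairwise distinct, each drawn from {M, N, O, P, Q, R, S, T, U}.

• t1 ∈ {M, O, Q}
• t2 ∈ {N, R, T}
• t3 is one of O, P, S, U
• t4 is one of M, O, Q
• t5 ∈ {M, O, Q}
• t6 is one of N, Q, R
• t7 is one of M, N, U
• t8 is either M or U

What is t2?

t1, t4, t5 share exactly the 3 values {M, O, Q}; by pigeonhole those values go to them, so strike M, O, Q from t3, t6, t7, t8.
t8 has just one choice, so t8 = U. Eliminate U elsewhere: t3, t7.
t7's domain is down to {N}, so t7 = N. Strike N from t2, t6.
t6's domain is down to {R}, so t6 = R. So t2 can't be R.
So t2 = T.

T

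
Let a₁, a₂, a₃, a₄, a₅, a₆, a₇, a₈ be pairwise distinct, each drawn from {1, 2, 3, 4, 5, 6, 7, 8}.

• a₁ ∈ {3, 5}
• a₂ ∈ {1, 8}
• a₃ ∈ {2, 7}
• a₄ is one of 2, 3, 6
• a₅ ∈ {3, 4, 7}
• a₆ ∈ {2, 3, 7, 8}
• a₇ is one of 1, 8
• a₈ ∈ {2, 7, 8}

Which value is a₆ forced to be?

3

The 8 variables together cover exactly {1, 2, 3, 4, 5, 6, 7, 8} — 8 values for 8 variables — and 4 appears only in a₅'s list, so a₅ = 4.
The 7 still-open variables together cover exactly {1, 2, 3, 5, 6, 7, 8} — 7 values for 7 variables — and 5 appears only in a₁'s list, so a₁ = 5.
Among the 6 still-open variables, 6 fits only a₄ (and all 6 values in {1, 2, 3, 6, 7, 8} must be used), so a₄ = 6.
The 5 still-open variables together cover exactly {1, 2, 3, 7, 8} — 5 values for 5 variables — and 3 appears only in a₆'s list, so a₆ = 3.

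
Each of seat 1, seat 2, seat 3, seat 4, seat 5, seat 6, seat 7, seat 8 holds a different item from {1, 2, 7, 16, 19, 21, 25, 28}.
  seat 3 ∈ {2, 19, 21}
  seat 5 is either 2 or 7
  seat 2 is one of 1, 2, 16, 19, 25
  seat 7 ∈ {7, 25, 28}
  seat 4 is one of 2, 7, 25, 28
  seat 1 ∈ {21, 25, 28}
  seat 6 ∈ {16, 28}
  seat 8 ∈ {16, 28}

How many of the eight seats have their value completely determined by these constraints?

3

Among the 8 variables, 1 fits only seat 2 (and all 8 values in {1, 2, 7, 16, 19, 21, 25, 28} must be used), so seat 2 = 1.
The 7 still-open variables draw from only 7 values {2, 7, 16, 19, 21, 25, 28}, so each is used; only seat 3 can be 19, hence seat 3 = 19.
Among the 6 still-open variables, 21 fits only seat 1 (and all 6 values in {2, 7, 16, 21, 25, 28} must be used), so seat 1 = 21.
seat 6 and seat 8 between them cover only {16, 28} — a naked pair. Remove those values from seat 4, seat 7.
Determined: seat 1=21, seat 2=1, seat 3=19. The other seats each still have more than one consistent value. That makes 3.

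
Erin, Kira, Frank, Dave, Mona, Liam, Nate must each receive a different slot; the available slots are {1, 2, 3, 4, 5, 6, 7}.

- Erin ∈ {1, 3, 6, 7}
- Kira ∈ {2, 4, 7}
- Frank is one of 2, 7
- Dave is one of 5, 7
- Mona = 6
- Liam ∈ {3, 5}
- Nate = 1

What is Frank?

2

Mona must be 6 (only option left). So Erin can't be 6.
Nate has just one choice, so Nate = 1. Remove 1 from Erin.
The 5 still-open variables together cover exactly {2, 3, 4, 5, 7} — 5 values for 5 variables — and 4 appears only in Kira's list, so Kira = 4.
The 4 still-open variables together cover exactly {2, 3, 5, 7} — 4 values for 4 variables — and 2 appears only in Frank's list, so Frank = 2.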